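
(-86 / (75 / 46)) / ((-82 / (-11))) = -21758 / 3075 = -7.08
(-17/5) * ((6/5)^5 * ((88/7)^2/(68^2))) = -0.29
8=8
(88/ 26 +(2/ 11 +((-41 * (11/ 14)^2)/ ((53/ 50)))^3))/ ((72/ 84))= -272740710710628535/ 17174934272496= -15880.16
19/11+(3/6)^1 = 49/22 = 2.23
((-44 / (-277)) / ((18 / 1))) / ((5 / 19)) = 418 / 12465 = 0.03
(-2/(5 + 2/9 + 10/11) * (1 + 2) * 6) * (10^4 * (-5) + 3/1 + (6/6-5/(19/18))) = 293579.29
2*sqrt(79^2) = 158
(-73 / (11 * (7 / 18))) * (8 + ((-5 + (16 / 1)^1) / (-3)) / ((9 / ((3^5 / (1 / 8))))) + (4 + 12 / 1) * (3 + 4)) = 126144 / 11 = 11467.64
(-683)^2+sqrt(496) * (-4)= 466489-16 * sqrt(31)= 466399.92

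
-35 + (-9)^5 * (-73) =4310542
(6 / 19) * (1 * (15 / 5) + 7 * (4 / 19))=510 / 361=1.41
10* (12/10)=12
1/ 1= 1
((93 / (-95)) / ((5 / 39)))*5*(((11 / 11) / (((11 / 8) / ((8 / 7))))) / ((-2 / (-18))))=-2089152 / 7315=-285.60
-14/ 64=-7/ 32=-0.22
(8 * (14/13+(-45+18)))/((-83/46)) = 124016/1079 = 114.94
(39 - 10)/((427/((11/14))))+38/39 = 239605/233142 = 1.03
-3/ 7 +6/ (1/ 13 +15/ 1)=-0.03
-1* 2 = -2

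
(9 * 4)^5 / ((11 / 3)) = 181398528 / 11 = 16490775.27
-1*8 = -8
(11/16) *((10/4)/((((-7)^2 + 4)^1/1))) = 55/1696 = 0.03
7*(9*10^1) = 630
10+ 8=18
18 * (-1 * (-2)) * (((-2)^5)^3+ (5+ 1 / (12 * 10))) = -11794677 / 10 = -1179467.70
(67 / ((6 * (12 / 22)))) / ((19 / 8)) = 1474 / 171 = 8.62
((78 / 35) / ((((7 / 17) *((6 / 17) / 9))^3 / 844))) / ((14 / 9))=48266617438143 / 168070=287181635.26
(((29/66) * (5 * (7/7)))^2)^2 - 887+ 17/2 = -16227254951/18974736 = -855.20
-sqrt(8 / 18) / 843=-2 / 2529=-0.00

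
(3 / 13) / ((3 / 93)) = 93 / 13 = 7.15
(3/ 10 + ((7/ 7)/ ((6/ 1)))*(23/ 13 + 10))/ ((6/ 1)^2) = 49/ 780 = 0.06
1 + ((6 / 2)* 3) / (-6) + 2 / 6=-1 / 6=-0.17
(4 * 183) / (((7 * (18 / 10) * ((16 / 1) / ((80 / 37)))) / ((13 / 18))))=39650 / 6993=5.67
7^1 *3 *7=147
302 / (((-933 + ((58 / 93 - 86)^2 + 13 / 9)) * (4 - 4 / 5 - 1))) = 6529995 / 302426168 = 0.02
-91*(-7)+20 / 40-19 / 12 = 7631 / 12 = 635.92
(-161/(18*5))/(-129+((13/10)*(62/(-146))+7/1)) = 11753/805167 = 0.01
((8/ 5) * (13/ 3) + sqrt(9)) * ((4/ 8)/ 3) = 149/ 90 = 1.66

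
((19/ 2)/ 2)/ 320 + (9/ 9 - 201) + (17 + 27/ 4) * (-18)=-803181/ 1280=-627.49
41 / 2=20.50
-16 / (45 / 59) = -944 / 45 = -20.98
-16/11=-1.45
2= 2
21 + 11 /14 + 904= 12961 /14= 925.79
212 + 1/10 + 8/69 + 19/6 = 24769/115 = 215.38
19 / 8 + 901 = 7227 / 8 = 903.38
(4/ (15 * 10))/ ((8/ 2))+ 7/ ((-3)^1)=-349/ 150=-2.33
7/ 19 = 0.37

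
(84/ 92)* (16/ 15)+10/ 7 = 1934/ 805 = 2.40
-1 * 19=-19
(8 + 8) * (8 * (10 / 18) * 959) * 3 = 204586.67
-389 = -389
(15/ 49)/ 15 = 1/ 49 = 0.02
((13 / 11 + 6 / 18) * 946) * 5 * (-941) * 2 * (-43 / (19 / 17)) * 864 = 8518594464000 / 19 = 448347077052.63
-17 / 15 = -1.13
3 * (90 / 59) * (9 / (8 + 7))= 2.75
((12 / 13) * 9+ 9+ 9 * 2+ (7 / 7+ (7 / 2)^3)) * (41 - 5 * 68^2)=-190055565 / 104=-1827457.36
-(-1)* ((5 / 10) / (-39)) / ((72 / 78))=-1 / 72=-0.01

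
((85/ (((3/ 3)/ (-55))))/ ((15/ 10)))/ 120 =-935/ 36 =-25.97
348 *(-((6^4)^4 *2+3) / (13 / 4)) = -7853969982361680 / 13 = -604151537104744.62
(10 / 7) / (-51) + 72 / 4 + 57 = 26765 / 357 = 74.97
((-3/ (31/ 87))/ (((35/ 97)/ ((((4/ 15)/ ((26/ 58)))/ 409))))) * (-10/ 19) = 1957848/ 109609955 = 0.02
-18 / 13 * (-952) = 17136 / 13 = 1318.15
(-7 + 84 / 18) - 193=-586 / 3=-195.33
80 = 80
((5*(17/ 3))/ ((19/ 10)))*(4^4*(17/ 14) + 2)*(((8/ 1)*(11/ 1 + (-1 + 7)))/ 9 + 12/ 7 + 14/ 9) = 239513000/ 2793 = 85754.74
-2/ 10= -1/ 5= -0.20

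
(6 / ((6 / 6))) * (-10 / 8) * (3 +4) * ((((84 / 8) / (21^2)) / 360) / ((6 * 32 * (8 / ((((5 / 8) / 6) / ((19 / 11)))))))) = -55 / 403439616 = -0.00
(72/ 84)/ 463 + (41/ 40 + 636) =82584161/ 129640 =637.03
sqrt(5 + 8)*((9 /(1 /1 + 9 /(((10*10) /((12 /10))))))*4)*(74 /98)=333000*sqrt(13) /13573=88.46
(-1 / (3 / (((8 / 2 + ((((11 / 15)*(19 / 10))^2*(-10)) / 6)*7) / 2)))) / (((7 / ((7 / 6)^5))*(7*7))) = 12336583 / 629856000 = 0.02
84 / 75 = 28 / 25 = 1.12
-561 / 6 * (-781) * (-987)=-144148389 / 2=-72074194.50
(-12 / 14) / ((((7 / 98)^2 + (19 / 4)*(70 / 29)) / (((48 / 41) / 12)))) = -6496 / 891053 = -0.01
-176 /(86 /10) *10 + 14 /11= -96198 /473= -203.38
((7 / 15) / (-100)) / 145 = -7 / 217500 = -0.00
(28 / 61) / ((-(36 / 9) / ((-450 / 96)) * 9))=175 / 2928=0.06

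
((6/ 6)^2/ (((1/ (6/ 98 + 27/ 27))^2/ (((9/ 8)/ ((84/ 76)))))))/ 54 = 3211/ 151263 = 0.02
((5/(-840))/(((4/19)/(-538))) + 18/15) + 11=46051/1680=27.41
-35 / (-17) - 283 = -4776 / 17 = -280.94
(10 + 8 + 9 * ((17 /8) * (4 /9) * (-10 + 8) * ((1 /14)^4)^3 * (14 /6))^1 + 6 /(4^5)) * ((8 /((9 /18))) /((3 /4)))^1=437495405849191 /1138940203968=384.12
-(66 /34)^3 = -35937 /4913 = -7.31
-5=-5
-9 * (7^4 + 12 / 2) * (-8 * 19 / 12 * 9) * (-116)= -286471512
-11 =-11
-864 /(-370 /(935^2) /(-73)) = -5513911920 /37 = -149024646.49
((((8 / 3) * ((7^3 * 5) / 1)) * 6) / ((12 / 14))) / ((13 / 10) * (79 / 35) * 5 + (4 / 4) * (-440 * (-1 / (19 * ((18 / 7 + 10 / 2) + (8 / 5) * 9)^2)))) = 75536432885200 / 34730871579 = 2174.91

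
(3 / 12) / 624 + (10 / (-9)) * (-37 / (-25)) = -61553 / 37440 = -1.64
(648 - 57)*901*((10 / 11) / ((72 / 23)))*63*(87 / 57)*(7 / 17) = 5118648045 / 836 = 6122784.74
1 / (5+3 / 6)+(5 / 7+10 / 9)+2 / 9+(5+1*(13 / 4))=9683 / 924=10.48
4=4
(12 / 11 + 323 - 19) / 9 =3356 / 99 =33.90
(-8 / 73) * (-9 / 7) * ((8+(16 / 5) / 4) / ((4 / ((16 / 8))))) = 1584 / 2555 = 0.62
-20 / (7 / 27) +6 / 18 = -1613 / 21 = -76.81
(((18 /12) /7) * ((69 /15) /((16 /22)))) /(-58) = -759 /32480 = -0.02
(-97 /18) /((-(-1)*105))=-97 /1890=-0.05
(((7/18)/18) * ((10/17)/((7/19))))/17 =95/46818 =0.00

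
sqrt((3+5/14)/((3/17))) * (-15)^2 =75 * sqrt(33558)/14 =981.37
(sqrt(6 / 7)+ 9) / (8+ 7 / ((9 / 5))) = 0.83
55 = 55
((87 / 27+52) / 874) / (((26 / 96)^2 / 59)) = 3753344 / 73853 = 50.82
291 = 291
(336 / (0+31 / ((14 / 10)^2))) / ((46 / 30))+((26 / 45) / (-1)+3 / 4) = 360043 / 25668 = 14.03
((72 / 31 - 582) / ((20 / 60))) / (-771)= 17970 / 7967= 2.26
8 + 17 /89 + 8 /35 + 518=1639797 /3115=526.42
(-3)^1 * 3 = -9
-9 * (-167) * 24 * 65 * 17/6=6643260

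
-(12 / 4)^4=-81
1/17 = 0.06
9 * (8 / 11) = 72 / 11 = 6.55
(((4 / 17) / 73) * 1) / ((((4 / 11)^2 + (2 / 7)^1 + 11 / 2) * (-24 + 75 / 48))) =-108416 / 4466327975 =-0.00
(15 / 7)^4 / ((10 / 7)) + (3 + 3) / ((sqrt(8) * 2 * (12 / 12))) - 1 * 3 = 3 * sqrt(2) / 4 + 8067 / 686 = 12.82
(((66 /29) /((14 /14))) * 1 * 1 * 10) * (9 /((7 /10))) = 59400 /203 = 292.61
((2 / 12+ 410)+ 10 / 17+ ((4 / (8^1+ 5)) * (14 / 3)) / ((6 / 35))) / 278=1667303 / 1105884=1.51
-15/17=-0.88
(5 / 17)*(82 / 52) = 205 / 442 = 0.46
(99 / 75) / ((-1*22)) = -3 / 50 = -0.06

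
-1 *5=-5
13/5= 2.60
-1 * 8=-8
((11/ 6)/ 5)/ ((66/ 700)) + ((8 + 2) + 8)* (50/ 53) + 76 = 46207/ 477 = 96.87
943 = 943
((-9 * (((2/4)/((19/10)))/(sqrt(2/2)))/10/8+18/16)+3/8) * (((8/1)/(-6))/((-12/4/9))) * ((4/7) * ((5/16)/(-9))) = -745/6384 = -0.12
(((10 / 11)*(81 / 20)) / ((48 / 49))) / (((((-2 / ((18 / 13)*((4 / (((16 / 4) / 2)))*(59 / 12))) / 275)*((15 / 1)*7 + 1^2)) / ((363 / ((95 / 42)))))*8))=-8925427665 / 6702592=-1331.64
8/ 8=1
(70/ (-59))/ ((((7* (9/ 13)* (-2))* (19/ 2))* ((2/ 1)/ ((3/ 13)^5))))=135/ 32016881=0.00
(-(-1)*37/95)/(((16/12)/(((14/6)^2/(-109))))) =-1813/124260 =-0.01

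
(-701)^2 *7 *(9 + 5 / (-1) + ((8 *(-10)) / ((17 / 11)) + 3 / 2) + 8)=-4475188907 / 34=-131623203.15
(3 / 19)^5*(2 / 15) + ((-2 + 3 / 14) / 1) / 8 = -309494231 / 1386615440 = -0.22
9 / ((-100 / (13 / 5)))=-0.23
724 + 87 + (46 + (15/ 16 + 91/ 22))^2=105923657/ 30976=3419.54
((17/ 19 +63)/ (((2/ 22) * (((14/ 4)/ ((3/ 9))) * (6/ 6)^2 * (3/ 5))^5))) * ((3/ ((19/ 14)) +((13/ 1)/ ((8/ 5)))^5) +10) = 65736030932378125/ 26204861587968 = 2508.54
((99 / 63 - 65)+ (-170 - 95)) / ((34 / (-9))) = 20691 / 238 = 86.94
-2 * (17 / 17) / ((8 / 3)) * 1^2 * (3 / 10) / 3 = -3 / 40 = -0.08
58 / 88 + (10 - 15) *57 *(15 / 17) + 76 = -130759 / 748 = -174.81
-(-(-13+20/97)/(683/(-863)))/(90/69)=24632609/1987530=12.39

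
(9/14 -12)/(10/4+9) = -159/161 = -0.99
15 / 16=0.94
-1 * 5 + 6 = 1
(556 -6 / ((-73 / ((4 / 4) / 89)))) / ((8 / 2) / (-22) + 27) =39735718 / 1916615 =20.73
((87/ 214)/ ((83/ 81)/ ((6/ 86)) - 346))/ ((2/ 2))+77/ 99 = 120412213/ 155060334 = 0.78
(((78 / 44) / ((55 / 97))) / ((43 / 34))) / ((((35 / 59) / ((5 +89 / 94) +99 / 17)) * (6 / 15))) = 599730339 / 4890820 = 122.62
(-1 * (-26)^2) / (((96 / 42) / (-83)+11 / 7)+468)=-30212 / 20985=-1.44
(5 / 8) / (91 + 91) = 5 / 1456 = 0.00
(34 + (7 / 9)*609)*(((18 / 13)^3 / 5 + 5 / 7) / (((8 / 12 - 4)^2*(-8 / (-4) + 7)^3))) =145825727 / 1868548500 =0.08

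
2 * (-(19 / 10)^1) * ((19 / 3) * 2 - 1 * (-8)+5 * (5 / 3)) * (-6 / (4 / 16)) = 13224 / 5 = 2644.80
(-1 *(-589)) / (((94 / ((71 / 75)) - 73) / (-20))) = -836380 / 1867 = -447.98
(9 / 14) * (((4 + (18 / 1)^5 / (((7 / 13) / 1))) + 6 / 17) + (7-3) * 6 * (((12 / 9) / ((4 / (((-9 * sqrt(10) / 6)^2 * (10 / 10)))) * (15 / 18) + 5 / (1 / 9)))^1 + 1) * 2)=2290749883353 / 1015427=2255947.38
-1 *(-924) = 924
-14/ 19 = -0.74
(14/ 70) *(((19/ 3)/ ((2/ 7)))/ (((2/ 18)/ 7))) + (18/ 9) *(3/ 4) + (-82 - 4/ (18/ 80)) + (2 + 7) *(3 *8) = 17866/ 45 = 397.02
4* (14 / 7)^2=16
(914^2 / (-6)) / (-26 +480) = -306.68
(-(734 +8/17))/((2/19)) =-118617/17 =-6977.47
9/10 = 0.90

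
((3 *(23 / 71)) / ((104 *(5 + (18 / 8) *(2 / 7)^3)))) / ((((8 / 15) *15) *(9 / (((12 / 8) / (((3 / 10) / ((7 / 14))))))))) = 39445 / 614230656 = 0.00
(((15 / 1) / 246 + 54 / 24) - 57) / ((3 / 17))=-152473 / 492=-309.90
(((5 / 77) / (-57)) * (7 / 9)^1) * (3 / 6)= -5 / 11286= -0.00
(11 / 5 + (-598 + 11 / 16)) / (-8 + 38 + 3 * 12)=-47609 / 5280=-9.02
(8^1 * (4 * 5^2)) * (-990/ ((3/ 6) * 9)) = -176000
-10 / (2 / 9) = -45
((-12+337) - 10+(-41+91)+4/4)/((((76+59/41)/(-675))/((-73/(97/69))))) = 2040800994/12319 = 165662.88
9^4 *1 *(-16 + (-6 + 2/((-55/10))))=-1614006/11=-146727.82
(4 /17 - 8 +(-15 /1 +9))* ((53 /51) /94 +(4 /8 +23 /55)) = -9555468 /747065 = -12.79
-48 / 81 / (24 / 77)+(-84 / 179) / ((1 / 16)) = -136430 / 14499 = -9.41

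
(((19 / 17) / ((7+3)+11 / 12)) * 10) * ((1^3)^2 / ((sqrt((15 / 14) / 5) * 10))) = 76 * sqrt(42) / 2227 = 0.22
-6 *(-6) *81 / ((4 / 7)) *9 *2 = 91854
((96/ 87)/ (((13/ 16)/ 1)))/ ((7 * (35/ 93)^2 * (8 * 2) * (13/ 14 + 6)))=553536/ 44797025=0.01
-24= -24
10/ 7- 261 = -1817/ 7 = -259.57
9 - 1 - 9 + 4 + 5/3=14/3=4.67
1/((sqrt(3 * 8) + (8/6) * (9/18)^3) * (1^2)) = -6/863 + 72 * sqrt(6)/863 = 0.20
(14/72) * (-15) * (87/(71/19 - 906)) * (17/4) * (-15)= -702525/39184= -17.93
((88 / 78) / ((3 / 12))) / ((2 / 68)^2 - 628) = -18496 / 2573883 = -0.01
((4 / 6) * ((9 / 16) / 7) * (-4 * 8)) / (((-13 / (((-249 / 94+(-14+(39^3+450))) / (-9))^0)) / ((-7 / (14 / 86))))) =-516 / 91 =-5.67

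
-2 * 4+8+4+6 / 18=13 / 3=4.33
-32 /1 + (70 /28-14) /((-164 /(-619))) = -24733 /328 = -75.41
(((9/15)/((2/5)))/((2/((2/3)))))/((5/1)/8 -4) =-4/27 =-0.15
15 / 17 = 0.88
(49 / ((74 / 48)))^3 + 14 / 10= 8132253451 / 253265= 32109.66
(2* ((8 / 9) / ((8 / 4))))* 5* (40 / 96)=50 / 27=1.85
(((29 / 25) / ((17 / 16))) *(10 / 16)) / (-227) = -58 / 19295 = -0.00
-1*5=-5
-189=-189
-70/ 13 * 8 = -560/ 13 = -43.08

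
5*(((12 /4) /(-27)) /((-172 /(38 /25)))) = 19 /3870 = 0.00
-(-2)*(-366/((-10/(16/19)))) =5856/95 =61.64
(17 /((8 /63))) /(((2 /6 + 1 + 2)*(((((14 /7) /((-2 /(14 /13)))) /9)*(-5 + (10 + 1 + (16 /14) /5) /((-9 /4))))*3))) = 375921 /33568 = 11.20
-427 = -427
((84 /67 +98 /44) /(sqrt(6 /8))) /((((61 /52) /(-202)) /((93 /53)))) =-1670776744 * sqrt(3) /2382721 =-1214.52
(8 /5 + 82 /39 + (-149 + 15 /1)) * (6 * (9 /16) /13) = -28584 /845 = -33.83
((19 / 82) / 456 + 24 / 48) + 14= 28537 / 1968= 14.50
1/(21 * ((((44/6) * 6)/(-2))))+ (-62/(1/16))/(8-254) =76343/18942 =4.03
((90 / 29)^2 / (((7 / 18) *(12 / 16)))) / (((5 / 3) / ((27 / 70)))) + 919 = 38185999 / 41209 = 926.64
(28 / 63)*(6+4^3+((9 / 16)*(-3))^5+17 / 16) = 20055175 / 786432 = 25.50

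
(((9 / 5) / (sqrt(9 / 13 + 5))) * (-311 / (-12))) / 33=311 * sqrt(962) / 16280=0.59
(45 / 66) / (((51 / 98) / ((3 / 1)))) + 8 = 2231 / 187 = 11.93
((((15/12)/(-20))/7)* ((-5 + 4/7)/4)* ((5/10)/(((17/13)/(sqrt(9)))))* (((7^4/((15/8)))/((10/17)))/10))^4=152056330154992081/4096000000000000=37.12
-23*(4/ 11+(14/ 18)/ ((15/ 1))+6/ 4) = -130847/ 2970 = -44.06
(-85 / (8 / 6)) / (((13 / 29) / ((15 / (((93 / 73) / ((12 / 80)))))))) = -1619505 / 6448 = -251.16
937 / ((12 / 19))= 17803 / 12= 1483.58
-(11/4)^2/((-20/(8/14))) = 121/560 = 0.22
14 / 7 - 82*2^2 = -326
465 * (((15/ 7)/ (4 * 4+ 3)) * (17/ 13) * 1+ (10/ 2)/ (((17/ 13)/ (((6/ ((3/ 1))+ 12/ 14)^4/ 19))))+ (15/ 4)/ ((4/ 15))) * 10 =10358793967875/ 80654392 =128434.34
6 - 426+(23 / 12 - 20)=-5257 / 12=-438.08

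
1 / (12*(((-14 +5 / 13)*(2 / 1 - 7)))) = 13 / 10620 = 0.00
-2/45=-0.04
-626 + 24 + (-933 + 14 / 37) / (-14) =-277329 / 518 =-535.38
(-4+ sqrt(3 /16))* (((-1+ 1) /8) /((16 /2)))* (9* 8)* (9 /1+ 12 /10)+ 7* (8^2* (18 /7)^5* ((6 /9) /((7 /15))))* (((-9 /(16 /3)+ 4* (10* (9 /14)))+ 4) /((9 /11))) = 289977304320 /117649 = 2464766.42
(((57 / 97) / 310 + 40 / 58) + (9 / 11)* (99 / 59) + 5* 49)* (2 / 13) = 12711408207 / 334423505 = 38.01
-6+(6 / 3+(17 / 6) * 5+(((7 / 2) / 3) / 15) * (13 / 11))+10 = 10028 / 495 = 20.26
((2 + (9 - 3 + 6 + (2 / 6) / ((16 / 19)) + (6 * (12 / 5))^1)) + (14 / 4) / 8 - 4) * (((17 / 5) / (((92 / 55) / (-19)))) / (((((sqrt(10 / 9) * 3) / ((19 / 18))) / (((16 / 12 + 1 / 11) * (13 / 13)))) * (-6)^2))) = -218348323 * sqrt(10) / 53654400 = -12.87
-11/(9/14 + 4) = -154/65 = -2.37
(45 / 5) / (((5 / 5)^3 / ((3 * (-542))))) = -14634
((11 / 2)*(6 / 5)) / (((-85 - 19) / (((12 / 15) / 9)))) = -11 / 1950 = -0.01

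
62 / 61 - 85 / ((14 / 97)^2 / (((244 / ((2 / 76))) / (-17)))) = 6652071948 / 2989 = 2225517.55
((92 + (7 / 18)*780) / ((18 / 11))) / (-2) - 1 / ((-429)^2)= -133388833 / 1104246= -120.80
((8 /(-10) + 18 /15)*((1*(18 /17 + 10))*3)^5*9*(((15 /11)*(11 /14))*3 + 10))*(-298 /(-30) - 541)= -7208763218326444032 /7099285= -1015421020331.83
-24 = -24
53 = 53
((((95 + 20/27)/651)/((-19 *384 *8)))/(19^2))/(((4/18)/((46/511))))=-59455/21028348099584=-0.00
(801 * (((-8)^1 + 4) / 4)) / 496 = -801 / 496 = -1.61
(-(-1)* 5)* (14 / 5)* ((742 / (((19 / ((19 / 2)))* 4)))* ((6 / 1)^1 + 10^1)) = 20776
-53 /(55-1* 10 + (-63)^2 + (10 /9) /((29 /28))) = -13833 /1047934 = -0.01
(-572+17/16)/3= -3045/16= -190.31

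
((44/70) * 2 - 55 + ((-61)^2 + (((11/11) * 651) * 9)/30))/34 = 270379/2380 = 113.60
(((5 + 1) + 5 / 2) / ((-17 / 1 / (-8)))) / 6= 2 / 3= 0.67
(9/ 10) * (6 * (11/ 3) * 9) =891/ 5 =178.20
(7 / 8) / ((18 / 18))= 7 / 8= 0.88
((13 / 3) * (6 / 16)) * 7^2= 637 / 8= 79.62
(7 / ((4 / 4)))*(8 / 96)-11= -125 / 12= -10.42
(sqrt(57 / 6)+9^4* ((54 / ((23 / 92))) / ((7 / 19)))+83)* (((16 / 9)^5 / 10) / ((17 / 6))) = 524288* sqrt(38) / 1673055+5646985461760 / 2342277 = 2410897.60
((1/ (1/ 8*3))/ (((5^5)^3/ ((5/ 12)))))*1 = 2/ 54931640625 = 0.00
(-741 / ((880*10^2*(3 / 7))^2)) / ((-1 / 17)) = 205751 / 23232000000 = 0.00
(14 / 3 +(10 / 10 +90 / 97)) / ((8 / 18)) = 5757 / 388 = 14.84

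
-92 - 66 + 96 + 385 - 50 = 273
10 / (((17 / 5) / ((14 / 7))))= 5.88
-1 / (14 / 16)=-8 / 7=-1.14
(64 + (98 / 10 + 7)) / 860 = 101 / 1075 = 0.09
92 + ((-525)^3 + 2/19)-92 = -2749359373/19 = -144703124.89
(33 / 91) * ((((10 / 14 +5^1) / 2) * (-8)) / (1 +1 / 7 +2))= -240 / 91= -2.64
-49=-49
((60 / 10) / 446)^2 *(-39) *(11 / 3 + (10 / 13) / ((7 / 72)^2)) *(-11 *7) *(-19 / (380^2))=-16090173 / 2645582800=-0.01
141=141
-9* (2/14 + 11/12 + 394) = -99555/28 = -3555.54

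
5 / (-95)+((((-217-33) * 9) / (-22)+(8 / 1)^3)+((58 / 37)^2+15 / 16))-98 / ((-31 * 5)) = 438695842173 / 709580080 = 618.25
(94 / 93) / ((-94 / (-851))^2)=724201 / 8742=82.84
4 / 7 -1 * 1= -0.43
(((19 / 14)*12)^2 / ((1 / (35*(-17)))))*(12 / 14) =-6627960 / 49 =-135264.49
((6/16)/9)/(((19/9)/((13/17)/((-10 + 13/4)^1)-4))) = -236/2907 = -0.08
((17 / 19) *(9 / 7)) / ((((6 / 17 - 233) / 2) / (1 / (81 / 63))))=-578 / 75145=-0.01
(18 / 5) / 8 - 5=-91 / 20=-4.55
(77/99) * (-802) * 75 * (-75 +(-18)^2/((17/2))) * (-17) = -29333150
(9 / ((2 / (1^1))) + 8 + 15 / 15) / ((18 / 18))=27 / 2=13.50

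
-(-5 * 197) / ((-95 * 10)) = -197 / 190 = -1.04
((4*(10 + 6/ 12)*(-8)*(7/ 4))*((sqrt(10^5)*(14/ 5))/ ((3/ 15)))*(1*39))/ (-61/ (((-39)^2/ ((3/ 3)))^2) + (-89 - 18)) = 9284070077100*sqrt(10)/ 30942281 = 948824.92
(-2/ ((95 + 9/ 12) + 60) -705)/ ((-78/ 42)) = 439223/ 1157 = 379.62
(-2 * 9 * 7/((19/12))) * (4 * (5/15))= -2016/19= -106.11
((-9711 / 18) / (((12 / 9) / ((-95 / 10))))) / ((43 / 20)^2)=1537575 / 1849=831.57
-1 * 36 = -36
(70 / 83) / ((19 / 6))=420 / 1577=0.27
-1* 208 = -208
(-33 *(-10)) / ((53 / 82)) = 27060 / 53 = 510.57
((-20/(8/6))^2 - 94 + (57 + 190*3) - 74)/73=684/73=9.37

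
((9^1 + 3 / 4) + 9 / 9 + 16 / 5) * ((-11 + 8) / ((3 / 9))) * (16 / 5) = -10044 / 25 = -401.76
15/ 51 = 5/ 17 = 0.29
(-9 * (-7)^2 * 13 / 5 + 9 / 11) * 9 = -567162 / 55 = -10312.04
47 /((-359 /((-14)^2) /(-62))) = 571144 /359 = 1590.93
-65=-65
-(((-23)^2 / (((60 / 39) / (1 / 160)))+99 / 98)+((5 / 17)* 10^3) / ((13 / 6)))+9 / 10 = -138.01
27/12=9/4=2.25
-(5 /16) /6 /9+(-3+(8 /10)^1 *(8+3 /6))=16391 /4320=3.79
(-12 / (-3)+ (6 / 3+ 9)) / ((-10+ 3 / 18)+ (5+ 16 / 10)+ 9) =450 / 173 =2.60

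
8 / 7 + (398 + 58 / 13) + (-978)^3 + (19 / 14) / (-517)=-12574197228369 / 13442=-935440948.40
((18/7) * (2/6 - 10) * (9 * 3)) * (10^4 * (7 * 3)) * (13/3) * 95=-58020300000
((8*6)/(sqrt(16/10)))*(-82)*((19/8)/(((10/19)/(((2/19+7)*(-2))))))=63099*sqrt(10)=199536.56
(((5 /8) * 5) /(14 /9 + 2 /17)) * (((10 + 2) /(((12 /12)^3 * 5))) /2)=2295 /1024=2.24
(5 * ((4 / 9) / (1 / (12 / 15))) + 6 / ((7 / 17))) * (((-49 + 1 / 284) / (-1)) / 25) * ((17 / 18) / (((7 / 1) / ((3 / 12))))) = 4873033 / 4508784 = 1.08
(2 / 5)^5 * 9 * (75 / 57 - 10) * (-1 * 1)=9504 / 11875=0.80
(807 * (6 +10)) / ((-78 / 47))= -7780.31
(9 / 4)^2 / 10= 81 / 160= 0.51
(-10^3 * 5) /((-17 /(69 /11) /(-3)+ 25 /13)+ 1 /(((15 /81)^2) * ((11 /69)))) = -3700125000 /137451641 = -26.92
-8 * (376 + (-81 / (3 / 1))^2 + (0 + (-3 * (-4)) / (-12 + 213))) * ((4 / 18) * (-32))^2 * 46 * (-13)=1450813751296 / 5427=267332550.45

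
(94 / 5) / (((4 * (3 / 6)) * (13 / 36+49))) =1692 / 8885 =0.19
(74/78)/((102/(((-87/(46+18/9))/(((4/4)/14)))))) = -7511/31824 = -0.24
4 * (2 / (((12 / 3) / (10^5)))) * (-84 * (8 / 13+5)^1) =-1226400000 / 13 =-94338461.54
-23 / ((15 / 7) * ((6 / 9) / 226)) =-3638.60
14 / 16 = 7 / 8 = 0.88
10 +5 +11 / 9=146 / 9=16.22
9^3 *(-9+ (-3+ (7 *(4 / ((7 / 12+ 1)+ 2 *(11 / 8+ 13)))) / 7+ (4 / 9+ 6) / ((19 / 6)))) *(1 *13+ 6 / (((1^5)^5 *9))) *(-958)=162270144072 / 1729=93852020.86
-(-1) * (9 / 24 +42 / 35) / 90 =7 / 400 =0.02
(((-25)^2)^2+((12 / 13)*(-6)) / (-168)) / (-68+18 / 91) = -17773439 / 3085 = -5761.24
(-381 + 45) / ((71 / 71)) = -336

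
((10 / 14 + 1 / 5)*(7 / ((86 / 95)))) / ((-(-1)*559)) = 304 / 24037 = 0.01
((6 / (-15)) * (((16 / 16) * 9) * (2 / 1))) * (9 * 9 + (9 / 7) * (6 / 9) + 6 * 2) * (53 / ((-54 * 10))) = 66.33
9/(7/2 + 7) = 6/7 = 0.86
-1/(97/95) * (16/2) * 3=-2280/97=-23.51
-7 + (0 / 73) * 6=-7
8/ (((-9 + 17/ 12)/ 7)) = -96/ 13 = -7.38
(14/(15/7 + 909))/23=0.00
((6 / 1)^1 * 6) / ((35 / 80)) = 576 / 7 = 82.29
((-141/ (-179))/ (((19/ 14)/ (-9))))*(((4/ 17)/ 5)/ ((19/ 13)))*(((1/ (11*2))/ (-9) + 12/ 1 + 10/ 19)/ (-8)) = 120880851/ 459182614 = 0.26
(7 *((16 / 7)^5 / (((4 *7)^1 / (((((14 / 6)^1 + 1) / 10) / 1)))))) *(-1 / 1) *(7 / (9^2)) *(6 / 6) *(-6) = 524288 / 194481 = 2.70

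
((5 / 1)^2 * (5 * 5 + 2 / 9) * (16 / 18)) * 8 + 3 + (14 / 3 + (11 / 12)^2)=5822225 / 1296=4492.46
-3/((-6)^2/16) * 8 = -32/3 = -10.67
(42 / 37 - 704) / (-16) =13003 / 296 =43.93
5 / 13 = 0.38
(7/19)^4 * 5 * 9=108045/130321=0.83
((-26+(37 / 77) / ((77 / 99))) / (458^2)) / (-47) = 13681 / 5313951412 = 0.00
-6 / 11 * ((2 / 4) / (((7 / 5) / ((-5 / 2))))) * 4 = 150 / 77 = 1.95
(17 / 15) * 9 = 51 / 5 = 10.20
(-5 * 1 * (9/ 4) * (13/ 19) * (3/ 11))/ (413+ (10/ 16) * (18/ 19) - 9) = -1755/ 338239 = -0.01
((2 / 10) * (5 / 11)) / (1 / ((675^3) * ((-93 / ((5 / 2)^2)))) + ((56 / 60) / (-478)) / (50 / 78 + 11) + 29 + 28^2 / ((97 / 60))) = 24082953221947500 / 136151317799602728799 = 0.00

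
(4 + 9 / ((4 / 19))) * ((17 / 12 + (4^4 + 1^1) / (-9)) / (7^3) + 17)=39071593 / 49392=791.05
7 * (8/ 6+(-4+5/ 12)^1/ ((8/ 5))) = -203/ 32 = -6.34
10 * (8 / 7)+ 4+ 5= 143 / 7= 20.43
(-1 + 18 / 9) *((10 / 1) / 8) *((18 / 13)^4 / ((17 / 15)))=1968300 / 485537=4.05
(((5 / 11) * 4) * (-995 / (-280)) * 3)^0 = 1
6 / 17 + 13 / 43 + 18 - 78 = -43381 / 731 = -59.34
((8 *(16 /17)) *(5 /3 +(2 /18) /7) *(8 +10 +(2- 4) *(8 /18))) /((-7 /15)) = -1492480 /3213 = -464.51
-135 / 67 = -2.01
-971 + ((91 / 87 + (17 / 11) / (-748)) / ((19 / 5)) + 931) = -31782295 / 800052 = -39.73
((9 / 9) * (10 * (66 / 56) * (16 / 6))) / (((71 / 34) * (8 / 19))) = 17765 / 497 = 35.74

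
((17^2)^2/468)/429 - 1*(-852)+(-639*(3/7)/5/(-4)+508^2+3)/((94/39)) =1516830727327/14054040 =107928.45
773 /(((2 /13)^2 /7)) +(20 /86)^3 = 72705895713 /318028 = 228614.76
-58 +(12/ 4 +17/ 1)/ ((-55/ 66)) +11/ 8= -645/ 8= -80.62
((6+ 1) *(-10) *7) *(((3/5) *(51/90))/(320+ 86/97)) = -80801/155630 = -0.52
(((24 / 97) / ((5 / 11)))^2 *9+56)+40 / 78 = 542899196 / 9173775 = 59.18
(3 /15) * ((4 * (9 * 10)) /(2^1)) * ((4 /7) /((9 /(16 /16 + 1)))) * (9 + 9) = 576 /7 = 82.29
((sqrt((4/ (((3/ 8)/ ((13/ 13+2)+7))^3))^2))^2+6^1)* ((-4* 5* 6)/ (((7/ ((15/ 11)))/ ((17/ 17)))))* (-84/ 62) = 152520145613600/ 837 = 182222396193.07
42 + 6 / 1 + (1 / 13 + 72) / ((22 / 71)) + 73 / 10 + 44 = 237317 / 715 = 331.91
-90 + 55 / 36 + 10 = -2825 / 36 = -78.47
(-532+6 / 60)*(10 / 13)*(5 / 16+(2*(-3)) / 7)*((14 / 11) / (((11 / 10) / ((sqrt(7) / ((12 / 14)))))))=3785355*sqrt(7) / 12584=795.86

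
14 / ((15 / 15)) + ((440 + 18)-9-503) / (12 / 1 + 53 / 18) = 10.39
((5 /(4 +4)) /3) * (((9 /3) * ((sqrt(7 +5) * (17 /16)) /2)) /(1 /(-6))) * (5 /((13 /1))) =-1275 * sqrt(3) /832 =-2.65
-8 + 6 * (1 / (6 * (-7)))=-57 / 7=-8.14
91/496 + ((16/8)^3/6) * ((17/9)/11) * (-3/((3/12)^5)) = -34528463/49104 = -703.17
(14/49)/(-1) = -2/7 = -0.29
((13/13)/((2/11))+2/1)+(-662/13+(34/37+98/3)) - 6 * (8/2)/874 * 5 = -12580027/1261182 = -9.97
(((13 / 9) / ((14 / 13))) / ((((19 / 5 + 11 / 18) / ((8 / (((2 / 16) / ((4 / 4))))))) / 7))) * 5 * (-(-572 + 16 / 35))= 1081816320 / 2779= 389282.59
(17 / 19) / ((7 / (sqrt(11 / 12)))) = 17*sqrt(33) / 798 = 0.12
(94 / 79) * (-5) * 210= -1249.37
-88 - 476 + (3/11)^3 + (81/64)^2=-3065958381/5451776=-562.38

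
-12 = -12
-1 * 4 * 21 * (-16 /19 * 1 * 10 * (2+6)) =107520 /19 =5658.95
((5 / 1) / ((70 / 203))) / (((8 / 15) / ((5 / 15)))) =9.06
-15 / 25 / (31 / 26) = -78 / 155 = -0.50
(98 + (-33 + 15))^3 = 512000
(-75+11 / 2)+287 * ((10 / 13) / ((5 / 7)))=6229 / 26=239.58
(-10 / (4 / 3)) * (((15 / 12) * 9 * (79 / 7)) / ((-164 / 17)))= 906525 / 9184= 98.71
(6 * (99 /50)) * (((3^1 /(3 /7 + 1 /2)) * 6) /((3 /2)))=49896 /325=153.53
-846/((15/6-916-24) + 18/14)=3948/4369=0.90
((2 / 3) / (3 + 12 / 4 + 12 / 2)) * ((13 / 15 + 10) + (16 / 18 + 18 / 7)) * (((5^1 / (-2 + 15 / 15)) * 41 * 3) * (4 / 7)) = -279.72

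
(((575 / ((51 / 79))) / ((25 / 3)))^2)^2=10899829617121 / 83521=130504060.26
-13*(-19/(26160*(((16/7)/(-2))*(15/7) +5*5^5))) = 931/1540431600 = 0.00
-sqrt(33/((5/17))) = -sqrt(2805)/5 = -10.59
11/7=1.57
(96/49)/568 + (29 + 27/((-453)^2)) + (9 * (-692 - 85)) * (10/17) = -5508062906890/1348519543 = -4084.53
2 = 2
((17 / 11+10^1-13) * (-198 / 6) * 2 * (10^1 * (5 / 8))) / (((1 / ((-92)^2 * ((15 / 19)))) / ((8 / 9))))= 67712000 / 19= 3563789.47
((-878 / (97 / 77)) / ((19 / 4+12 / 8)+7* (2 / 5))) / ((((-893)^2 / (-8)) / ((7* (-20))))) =-1514374400 / 14000812093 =-0.11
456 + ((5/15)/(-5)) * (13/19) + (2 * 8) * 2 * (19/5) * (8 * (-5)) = -1256293/285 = -4408.05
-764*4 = -3056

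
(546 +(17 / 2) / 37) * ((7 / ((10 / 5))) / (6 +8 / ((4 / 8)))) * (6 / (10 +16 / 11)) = 45.52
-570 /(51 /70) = -782.35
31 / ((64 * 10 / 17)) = 527 / 640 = 0.82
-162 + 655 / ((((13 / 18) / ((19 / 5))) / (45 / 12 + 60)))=5708043 / 26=219540.12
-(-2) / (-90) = -1 / 45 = -0.02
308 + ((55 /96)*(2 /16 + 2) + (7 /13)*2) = 3097979 /9984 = 310.29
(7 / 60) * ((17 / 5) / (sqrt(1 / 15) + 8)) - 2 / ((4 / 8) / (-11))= 30174 / 685 - 17 * sqrt(15) / 41100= 44.05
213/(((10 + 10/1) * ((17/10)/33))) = 7029/34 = 206.74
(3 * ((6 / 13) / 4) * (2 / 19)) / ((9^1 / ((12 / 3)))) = 4 / 247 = 0.02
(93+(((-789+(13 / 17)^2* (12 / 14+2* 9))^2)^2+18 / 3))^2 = 134188519718213511957980.60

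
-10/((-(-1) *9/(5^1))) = -50/9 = -5.56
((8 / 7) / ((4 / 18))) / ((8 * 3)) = 3 / 14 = 0.21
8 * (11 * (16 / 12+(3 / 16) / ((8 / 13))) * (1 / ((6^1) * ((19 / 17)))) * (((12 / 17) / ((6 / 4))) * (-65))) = -449735 / 684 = -657.51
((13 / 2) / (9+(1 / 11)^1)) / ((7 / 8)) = 143 / 175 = 0.82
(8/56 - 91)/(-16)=159/28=5.68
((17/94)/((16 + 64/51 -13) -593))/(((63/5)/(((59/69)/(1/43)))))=-3665965/4089721356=-0.00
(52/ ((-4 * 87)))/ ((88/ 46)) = -299/ 3828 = -0.08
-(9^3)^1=-729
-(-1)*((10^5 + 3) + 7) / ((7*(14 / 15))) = 750075 / 49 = 15307.65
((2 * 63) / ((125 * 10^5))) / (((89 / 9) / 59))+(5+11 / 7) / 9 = 25589607539 / 35043750000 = 0.73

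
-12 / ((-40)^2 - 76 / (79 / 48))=-237 / 30688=-0.01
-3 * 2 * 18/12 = -9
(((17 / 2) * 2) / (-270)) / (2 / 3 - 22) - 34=-34.00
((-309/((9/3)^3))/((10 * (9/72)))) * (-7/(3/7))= 20188/135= 149.54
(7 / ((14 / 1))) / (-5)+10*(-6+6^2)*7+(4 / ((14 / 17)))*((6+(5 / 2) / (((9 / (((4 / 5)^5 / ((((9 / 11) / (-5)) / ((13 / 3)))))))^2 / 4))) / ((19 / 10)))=524959198564103 / 245422406250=2139.00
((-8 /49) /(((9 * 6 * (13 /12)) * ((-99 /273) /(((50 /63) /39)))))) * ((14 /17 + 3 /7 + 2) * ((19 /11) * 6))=1307200 /247648401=0.01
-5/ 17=-0.29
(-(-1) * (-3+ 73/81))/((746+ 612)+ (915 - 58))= -34/35883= -0.00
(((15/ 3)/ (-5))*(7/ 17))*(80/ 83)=-0.40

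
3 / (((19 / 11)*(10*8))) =33 / 1520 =0.02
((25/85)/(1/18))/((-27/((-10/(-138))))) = -50/3519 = -0.01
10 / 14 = 5 / 7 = 0.71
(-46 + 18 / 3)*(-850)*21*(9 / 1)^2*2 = 115668000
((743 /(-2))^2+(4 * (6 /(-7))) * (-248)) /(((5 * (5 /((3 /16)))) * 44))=23.67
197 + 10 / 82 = 8082 / 41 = 197.12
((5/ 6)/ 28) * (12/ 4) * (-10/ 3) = -25/ 84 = -0.30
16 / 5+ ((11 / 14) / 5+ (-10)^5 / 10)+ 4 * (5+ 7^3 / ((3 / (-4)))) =-11805.98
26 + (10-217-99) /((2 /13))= -1963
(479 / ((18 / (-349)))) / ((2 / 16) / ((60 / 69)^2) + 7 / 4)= -267473600 / 55161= -4848.96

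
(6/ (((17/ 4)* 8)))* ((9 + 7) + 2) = 54/ 17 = 3.18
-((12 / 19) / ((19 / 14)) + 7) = -2695 / 361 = -7.47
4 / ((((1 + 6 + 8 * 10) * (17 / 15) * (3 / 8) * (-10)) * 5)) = -16 / 7395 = -0.00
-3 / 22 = -0.14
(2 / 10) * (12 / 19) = 12 / 95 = 0.13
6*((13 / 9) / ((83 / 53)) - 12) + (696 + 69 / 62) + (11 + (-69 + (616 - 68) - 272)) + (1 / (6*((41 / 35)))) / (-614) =329814880807 / 388636212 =848.65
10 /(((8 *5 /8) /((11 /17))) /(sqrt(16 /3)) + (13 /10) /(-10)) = 3.11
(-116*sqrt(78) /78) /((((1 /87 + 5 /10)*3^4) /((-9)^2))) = -3364*sqrt(78) /1157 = -25.68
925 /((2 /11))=10175 /2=5087.50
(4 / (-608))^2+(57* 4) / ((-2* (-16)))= 164617 / 23104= 7.13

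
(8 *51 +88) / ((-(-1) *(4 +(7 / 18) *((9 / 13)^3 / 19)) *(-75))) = -41409056 / 25088325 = -1.65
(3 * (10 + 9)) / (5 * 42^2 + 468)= 19 / 3096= 0.01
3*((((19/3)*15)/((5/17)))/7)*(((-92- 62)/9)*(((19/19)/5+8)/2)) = -145673/15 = -9711.53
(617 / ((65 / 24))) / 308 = 3702 / 5005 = 0.74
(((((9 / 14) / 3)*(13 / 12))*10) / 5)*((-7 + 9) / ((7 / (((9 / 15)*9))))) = 351 / 490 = 0.72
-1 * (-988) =988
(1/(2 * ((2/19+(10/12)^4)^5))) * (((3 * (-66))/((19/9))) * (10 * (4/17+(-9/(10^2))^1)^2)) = -3237583924886576741836259328/22892871106591333390490375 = -141.42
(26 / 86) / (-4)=-13 / 172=-0.08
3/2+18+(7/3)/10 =296/15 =19.73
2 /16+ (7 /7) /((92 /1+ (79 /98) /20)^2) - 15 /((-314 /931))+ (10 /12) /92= 20968882299986993 /470062635659244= 44.61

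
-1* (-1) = 1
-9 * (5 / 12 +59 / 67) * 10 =-15645 / 134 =-116.75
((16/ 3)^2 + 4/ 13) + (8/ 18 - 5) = 2831/ 117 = 24.20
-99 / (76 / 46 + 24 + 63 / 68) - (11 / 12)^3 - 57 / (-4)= 63700919 / 6530112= 9.75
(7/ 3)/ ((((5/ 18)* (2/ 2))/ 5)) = 42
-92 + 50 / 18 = -803 / 9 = -89.22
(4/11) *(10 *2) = 80/11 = 7.27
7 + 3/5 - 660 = -3262/5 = -652.40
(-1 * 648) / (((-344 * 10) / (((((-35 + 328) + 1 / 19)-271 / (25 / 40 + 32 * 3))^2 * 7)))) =5151784024656864 / 46377213335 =111084.38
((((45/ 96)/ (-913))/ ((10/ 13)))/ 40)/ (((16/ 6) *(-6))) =39/ 37396480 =0.00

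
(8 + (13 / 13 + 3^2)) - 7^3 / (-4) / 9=991 / 36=27.53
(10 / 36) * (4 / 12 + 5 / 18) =55 / 324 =0.17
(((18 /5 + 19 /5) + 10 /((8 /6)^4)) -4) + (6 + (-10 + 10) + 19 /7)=68447 /4480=15.28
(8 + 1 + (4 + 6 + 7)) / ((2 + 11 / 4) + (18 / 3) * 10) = 104 / 259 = 0.40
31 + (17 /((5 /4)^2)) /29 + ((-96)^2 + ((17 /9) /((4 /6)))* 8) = 20162341 /2175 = 9270.04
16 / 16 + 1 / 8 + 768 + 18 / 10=30837 / 40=770.92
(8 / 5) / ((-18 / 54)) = -24 / 5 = -4.80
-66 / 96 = -11 / 16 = -0.69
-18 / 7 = -2.57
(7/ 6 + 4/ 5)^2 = 3481/ 900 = 3.87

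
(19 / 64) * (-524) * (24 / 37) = -7467 / 74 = -100.91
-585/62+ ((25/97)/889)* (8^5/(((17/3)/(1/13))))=-10996262205/1181564566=-9.31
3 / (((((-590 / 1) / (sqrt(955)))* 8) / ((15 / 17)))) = -9* sqrt(955) / 16048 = -0.02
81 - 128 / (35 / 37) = -1901 / 35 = -54.31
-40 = -40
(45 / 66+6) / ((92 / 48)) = 882 / 253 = 3.49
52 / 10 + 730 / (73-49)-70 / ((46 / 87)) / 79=3700229 / 109020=33.94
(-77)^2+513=6442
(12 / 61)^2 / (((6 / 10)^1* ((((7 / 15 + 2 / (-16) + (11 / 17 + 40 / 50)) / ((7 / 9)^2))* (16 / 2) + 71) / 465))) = 232407000 / 733479799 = 0.32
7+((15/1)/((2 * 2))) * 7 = 33.25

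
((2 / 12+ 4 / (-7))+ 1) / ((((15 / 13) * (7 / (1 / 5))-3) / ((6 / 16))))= 325 / 54432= 0.01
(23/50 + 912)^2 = 2081458129/2500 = 832583.25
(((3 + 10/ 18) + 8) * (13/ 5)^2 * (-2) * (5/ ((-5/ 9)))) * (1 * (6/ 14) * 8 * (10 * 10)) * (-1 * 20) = -67491840/ 7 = -9641691.43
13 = 13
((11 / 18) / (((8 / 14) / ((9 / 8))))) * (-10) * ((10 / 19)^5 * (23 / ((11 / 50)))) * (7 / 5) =-176093750 / 2476099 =-71.12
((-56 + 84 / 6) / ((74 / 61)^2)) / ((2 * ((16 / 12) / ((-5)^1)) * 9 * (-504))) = -18605 / 1577088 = -0.01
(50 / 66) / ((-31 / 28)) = -700 / 1023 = -0.68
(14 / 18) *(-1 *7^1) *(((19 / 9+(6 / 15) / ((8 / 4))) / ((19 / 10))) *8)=-81536 / 1539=-52.98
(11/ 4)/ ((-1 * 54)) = -0.05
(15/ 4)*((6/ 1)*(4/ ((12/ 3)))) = 45/ 2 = 22.50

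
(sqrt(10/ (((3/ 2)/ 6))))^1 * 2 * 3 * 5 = 189.74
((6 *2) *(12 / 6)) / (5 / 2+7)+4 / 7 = 412 / 133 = 3.10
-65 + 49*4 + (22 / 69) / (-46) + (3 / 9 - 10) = 192545 / 1587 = 121.33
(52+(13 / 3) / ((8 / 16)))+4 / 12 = 61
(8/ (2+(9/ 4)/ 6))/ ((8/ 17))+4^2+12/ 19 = 452/ 19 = 23.79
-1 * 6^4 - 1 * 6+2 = -1300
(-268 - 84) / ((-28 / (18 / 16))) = 99 / 7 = 14.14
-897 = -897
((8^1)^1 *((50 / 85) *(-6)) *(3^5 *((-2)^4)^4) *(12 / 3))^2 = 934920894363048345600 / 289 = 3235020395719890469.20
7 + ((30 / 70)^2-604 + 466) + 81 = -2441 / 49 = -49.82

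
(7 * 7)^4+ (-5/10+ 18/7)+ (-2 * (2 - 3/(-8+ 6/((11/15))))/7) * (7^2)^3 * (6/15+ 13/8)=1890502361/280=6751794.15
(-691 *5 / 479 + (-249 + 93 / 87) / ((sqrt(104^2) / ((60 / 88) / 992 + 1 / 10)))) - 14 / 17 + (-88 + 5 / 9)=-230871138495331 / 2411918555904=-95.72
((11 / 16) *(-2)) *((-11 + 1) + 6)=11 / 2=5.50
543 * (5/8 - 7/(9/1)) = -1991/24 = -82.96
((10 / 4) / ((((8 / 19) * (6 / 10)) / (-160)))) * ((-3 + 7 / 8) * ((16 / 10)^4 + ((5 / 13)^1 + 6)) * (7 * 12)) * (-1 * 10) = -475366206 / 13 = -36566631.23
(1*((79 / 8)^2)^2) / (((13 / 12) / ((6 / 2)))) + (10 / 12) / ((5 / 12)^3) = 8767602081 / 332800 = 26344.96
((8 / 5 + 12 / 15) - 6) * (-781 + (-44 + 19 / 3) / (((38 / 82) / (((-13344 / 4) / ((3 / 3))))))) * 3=-277401078 / 95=-2920011.35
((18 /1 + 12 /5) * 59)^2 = 36216324 /25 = 1448652.96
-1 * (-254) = 254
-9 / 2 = -4.50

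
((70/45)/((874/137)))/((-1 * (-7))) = 137/3933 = 0.03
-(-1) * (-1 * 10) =-10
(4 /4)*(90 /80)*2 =9 /4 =2.25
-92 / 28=-23 / 7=-3.29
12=12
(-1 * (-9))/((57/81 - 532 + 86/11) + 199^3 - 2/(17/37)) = 45441/39786479332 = 0.00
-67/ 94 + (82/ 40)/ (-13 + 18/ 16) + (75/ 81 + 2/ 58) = 2622461/ 34960950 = 0.08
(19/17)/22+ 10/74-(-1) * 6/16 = 31049/55352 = 0.56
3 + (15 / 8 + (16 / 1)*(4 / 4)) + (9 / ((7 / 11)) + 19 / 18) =18181 / 504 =36.07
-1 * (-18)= 18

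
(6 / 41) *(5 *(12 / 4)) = 90 / 41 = 2.20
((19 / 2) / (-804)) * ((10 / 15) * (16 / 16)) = -19 / 2412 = -0.01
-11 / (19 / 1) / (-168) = 11 / 3192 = 0.00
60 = 60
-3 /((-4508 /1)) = 3 /4508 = 0.00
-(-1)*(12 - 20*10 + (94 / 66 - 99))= -9424 / 33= -285.58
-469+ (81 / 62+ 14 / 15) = -434087 / 930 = -466.76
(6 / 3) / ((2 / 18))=18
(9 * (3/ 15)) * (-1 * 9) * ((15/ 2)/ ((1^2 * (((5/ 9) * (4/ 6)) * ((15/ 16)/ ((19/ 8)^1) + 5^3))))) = -124659/ 47650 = -2.62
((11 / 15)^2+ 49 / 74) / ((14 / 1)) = 19979 / 233100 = 0.09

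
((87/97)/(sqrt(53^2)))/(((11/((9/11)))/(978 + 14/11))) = 8434476/6842671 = 1.23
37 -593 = -556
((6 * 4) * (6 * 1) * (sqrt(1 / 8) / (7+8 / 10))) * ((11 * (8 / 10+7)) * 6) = 2376 * sqrt(2) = 3360.17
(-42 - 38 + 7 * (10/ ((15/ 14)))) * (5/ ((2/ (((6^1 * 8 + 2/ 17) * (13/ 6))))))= -584870/ 153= -3822.68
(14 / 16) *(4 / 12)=0.29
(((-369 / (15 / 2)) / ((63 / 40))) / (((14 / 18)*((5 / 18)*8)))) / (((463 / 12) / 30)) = -318816 / 22687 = -14.05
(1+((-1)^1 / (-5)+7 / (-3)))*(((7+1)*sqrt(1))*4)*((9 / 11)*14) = -22848 / 55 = -415.42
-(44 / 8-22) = 33 / 2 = 16.50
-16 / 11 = -1.45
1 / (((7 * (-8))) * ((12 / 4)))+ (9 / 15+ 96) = 81139 / 840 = 96.59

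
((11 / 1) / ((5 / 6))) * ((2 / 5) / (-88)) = -0.06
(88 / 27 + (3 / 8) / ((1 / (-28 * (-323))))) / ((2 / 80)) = 3666340 / 27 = 135790.37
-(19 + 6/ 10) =-98/ 5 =-19.60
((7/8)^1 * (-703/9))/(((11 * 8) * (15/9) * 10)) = -4921/105600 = -0.05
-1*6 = -6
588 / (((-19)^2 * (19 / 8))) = 0.69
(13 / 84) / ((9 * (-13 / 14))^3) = -98 / 369603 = -0.00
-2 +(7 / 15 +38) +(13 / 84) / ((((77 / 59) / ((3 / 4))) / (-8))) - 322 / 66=499271 / 16170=30.88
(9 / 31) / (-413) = -9 / 12803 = -0.00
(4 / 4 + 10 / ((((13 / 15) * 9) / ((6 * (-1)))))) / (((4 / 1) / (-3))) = 261 / 52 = 5.02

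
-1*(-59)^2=-3481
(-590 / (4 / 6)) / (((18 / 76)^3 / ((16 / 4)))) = -64748960 / 243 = -266456.63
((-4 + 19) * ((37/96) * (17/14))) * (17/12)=53465/5376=9.95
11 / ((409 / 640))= 7040 / 409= 17.21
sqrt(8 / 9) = 0.94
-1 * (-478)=478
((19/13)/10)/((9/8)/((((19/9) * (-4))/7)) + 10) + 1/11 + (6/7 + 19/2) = 10.46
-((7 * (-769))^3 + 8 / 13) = 2027759719523 / 13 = 155981516886.38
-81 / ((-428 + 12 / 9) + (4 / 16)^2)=3888 / 20477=0.19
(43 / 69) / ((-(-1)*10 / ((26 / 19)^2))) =14534 / 124545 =0.12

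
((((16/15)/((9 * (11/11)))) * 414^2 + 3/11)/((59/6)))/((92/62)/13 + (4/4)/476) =428644653528/24120085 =17771.27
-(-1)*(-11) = -11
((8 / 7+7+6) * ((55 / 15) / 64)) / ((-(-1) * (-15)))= -121 / 2240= -0.05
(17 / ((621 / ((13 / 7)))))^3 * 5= 53969305 / 82142689923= 0.00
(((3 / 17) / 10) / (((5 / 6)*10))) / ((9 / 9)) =0.00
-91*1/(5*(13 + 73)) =-91/430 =-0.21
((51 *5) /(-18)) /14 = -1.01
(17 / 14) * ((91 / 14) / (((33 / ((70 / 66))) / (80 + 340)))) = 38675 / 363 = 106.54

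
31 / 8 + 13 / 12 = 119 / 24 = 4.96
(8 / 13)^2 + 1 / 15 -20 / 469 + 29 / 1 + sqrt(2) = 30.82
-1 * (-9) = 9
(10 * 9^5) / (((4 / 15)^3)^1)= 996451875 / 32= 31139121.09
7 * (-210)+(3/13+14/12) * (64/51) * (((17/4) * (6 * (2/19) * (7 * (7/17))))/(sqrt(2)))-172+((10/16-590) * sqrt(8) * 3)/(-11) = -1642+181944629 * sqrt(2)/554268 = -1177.77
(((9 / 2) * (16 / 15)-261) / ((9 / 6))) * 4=-683.20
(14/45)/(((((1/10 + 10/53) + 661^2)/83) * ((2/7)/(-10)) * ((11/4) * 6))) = -8622040/68775780051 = -0.00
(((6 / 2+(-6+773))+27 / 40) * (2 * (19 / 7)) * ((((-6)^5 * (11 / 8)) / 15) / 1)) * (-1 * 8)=4174962264 / 175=23856927.22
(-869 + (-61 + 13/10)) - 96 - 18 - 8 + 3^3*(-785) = -22245.70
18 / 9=2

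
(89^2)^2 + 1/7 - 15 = 439195583/7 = 62742226.14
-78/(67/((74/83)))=-5772/5561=-1.04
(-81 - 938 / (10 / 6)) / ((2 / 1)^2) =-3219 / 20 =-160.95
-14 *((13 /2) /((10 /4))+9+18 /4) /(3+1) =-1127 /20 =-56.35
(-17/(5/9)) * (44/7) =-6732/35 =-192.34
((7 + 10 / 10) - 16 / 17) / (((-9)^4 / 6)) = 80 / 12393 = 0.01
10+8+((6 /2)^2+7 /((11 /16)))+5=464 /11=42.18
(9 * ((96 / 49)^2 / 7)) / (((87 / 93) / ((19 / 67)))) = 48854016 / 32656001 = 1.50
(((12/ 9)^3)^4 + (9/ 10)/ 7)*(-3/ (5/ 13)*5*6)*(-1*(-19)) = -291259457983/ 2066715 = -140928.70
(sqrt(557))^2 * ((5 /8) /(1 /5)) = 13925 /8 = 1740.62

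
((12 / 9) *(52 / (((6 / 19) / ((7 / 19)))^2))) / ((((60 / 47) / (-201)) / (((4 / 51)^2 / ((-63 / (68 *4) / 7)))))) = 513513728 / 185895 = 2762.39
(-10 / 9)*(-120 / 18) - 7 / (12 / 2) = 337 / 54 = 6.24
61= 61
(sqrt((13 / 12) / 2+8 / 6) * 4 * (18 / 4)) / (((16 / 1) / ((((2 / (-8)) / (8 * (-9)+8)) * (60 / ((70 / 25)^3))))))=16875 * sqrt(30) / 5619712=0.02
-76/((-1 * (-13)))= -76/13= -5.85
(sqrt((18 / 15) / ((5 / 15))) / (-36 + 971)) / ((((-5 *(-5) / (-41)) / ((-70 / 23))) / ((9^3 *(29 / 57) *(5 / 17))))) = 12134934 *sqrt(10) / 34730575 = 1.10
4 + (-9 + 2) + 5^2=22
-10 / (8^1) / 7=-5 / 28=-0.18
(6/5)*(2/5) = 12/25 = 0.48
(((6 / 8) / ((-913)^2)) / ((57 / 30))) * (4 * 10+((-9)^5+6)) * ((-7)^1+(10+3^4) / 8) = -30976575 / 253404976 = -0.12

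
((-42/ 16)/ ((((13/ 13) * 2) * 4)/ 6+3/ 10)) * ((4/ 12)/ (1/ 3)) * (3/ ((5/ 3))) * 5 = -405/ 28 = -14.46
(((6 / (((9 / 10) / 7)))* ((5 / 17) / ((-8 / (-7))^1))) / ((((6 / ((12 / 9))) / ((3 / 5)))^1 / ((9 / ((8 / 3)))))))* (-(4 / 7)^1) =-105 / 34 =-3.09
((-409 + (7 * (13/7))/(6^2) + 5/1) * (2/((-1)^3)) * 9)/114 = 14531/228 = 63.73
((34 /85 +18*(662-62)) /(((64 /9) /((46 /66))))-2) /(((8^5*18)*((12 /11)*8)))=1859549 /9059696640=0.00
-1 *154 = -154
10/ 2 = 5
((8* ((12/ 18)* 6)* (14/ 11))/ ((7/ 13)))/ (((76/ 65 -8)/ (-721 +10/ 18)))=87663680/ 10989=7977.40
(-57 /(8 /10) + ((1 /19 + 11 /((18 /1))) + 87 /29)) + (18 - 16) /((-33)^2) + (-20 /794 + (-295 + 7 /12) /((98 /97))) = -385352243257 /1073338728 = -359.02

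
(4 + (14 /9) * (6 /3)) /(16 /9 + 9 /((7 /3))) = 448 /355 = 1.26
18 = 18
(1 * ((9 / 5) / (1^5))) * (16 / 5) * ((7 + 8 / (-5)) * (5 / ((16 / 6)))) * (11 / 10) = 8019 / 125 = 64.15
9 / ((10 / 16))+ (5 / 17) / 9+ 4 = 14101 / 765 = 18.43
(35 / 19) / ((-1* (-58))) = 35 / 1102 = 0.03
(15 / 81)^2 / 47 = 25 / 34263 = 0.00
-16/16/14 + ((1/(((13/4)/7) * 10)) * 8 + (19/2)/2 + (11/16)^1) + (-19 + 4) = -57591/7280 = -7.91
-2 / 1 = -2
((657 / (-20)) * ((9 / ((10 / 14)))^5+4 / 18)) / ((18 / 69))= -14996719095023 / 375000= -39991250.92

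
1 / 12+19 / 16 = 61 / 48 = 1.27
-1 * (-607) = 607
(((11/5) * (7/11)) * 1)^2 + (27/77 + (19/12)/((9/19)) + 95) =20925809/207900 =100.65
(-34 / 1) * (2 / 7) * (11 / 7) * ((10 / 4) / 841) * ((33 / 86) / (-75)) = 2057 / 8859935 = 0.00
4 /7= 0.57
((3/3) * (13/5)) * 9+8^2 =437/5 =87.40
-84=-84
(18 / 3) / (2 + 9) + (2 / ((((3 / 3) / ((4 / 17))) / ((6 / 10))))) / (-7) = 3306 / 6545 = 0.51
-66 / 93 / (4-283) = 22 / 8649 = 0.00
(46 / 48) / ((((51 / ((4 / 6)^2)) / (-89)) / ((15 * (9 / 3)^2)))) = -100.34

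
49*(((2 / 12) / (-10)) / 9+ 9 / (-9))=-26509 / 540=-49.09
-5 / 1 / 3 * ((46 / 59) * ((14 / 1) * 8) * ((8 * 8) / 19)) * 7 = -11540480 / 3363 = -3431.60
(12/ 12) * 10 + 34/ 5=84/ 5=16.80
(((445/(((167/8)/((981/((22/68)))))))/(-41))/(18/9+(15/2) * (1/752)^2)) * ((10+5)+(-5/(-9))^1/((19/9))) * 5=-194729433974784000/3237018387713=-60157.04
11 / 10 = 1.10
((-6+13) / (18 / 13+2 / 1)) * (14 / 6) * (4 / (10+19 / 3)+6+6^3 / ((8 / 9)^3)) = 4264221 / 2816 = 1514.28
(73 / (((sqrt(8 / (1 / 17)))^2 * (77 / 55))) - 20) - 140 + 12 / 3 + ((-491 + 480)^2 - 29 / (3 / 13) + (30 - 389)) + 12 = -1448801 / 2856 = -507.28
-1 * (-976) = 976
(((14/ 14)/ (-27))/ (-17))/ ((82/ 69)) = 23/ 12546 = 0.00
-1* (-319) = 319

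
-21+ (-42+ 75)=12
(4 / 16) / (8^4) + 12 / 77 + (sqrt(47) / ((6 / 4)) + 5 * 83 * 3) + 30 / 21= 2 * sqrt(47) / 3 + 1572651085 / 1261568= 1251.15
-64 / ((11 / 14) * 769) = -896 / 8459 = -0.11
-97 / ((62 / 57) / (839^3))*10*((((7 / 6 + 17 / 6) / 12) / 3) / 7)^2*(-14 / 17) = 10884568521170 / 99603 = 109279524.93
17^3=4913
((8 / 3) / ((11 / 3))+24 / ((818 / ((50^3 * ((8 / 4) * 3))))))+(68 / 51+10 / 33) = 99010634 / 4499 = 22007.25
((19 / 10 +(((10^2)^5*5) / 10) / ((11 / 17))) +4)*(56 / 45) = 23800000018172 / 2475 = 9616161623.50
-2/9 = -0.22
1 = 1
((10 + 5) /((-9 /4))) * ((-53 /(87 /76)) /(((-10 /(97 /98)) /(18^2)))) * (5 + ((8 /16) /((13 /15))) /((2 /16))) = -1758222000 /18473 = -95177.94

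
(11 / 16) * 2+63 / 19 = 713 / 152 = 4.69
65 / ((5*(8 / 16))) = 26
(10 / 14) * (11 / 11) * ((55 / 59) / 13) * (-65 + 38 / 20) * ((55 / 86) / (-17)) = 1908775 / 15698956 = 0.12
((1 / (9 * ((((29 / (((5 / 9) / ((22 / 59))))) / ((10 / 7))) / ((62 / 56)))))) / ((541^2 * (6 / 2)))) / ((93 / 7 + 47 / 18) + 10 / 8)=0.00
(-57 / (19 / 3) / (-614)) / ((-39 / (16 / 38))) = -12 / 75829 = -0.00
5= 5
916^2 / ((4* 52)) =52441 / 13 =4033.92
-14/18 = -7/9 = -0.78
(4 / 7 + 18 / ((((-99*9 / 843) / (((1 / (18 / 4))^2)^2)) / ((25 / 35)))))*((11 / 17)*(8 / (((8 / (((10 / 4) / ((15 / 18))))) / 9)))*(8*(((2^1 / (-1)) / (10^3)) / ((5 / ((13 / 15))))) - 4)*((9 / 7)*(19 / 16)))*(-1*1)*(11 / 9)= 804971295491 / 11386068750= 70.70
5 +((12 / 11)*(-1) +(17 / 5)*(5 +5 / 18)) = 4327 / 198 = 21.85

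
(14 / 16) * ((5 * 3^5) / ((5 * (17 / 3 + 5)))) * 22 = 56133 / 128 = 438.54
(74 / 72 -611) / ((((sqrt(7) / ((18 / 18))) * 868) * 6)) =-3137 * sqrt(7) / 187488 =-0.04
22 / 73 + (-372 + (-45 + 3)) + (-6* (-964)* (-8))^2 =156300122632 / 73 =2141097570.30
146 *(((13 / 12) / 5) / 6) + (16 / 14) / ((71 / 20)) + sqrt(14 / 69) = sqrt(966) / 69 + 500453 / 89460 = 6.04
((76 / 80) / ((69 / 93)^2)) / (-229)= -18259 / 2422820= -0.01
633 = 633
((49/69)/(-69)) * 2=-98/4761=-0.02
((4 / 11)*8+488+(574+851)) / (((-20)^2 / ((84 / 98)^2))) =7587 / 2156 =3.52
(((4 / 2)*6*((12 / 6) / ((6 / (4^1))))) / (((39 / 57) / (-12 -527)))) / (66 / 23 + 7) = -3768688 / 2951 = -1277.09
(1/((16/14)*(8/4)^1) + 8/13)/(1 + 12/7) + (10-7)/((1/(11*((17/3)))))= 740557/3952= 187.39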